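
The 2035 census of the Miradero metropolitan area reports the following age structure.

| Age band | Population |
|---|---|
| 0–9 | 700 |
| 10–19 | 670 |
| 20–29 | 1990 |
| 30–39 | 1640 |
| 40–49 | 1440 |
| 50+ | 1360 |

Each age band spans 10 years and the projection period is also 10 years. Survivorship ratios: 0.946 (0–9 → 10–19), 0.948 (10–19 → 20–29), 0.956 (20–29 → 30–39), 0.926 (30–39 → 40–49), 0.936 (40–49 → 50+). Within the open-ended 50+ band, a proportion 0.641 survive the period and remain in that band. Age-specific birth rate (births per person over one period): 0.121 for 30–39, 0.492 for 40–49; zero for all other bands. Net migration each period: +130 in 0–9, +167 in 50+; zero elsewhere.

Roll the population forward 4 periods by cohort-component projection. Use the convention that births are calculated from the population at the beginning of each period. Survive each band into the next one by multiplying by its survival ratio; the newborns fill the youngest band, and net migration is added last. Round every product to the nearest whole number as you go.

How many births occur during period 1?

906

Numbering the groups 1..6 from youngest to oldest:
Period 1.
Births: 1640 × 0.121 = 198, 1440 × 0.492 = 708 → 906
Group 2: 700 × 0.946 = 662
Group 3: 670 × 0.948 = 635
Group 4: 1990 × 0.956 = 1902
Group 5: 1640 × 0.926 = 1519
Group 6: 1440 × 0.936 + 1360 × 0.641 = 1348 + 872 = 2220
Net migration: Group 1 + 130 → 1036; Group 6 + 167 → 2387
→ [1036, 662, 635, 1902, 1519, 2387]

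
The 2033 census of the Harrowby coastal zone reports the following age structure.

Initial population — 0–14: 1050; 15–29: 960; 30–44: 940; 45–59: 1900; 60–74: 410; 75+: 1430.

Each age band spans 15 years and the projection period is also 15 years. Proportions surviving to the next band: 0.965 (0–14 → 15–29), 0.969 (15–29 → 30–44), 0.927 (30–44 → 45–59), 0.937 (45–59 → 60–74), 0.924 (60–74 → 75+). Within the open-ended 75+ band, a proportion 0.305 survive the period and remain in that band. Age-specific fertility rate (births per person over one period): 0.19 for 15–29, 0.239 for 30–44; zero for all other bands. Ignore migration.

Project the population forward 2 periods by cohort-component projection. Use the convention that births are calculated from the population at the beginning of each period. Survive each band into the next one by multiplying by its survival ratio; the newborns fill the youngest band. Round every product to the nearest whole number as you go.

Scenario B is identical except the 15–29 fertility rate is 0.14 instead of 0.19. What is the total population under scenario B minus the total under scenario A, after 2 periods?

-97

(Bands numbered youngest = 1 to oldest = 6.)
— Period 1 —
Births: 960 × 0.19 = 182  |  940 × 0.239 = 225 → 407
Band 2: 1050 × 0.965 = 1013
Band 3: 960 × 0.969 = 930
Band 4: 940 × 0.927 = 871
Band 5: 1900 × 0.937 = 1780
Band 6: 410 × 0.924 + 1430 × 0.305 = 379 + 436 = 815
Giving 407 / 1013 / 930 / 871 / 1780 / 815.
— Period 2 —
Births: 1013 × 0.19 = 192  |  930 × 0.239 = 222 → 414
Band 2: 407 × 0.965 = 393
Band 3: 1013 × 0.969 = 982
Band 4: 930 × 0.927 = 862
Band 5: 871 × 0.937 = 816
Band 6: 1780 × 0.924 + 815 × 0.305 = 1645 + 249 = 1894
Giving 414 / 393 / 982 / 862 / 816 / 1894.
Scenario A total after 2 periods: 5361
Scenario B projection —
— Period 1 —
Births: 960 × 0.14 = 134  |  940 × 0.239 = 225 → 359
Band 2: 1050 × 0.965 = 1013
Band 3: 960 × 0.969 = 930
Band 4: 940 × 0.927 = 871
Band 5: 1900 × 0.937 = 1780
Band 6: 410 × 0.924 + 1430 × 0.305 = 379 + 436 = 815
Giving 359 / 1013 / 930 / 871 / 1780 / 815.
— Period 2 —
Births: 1013 × 0.14 = 142  |  930 × 0.239 = 222 → 364
Band 2: 359 × 0.965 = 346
Band 3: 1013 × 0.969 = 982
Band 4: 930 × 0.927 = 862
Band 5: 871 × 0.937 = 816
Band 6: 1780 × 0.924 + 815 × 0.305 = 1645 + 249 = 1894
Giving 364 / 346 / 982 / 862 / 816 / 1894.
Scenario B total after 2 periods: 5264
Difference B − A = 5264 − 5361 = -97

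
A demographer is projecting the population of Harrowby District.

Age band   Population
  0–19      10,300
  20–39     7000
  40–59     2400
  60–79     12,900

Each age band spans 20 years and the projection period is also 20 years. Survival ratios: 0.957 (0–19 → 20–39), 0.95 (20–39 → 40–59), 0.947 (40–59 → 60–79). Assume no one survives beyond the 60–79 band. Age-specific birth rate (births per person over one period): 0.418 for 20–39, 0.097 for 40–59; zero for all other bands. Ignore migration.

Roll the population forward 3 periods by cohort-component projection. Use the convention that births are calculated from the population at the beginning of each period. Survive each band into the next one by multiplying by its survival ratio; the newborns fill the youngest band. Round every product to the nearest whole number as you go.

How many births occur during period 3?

Let group 1 be 0–19 through group 4 = 60–79.
Period 1:
Births: 7000 × 0.418 = 2926 ; 2400 × 0.097 = 233 — total 3159
Group 2: 10300 × 0.957 = 9857
Group 3: 7000 × 0.95 = 6650
Group 4: 2400 × 0.947 = 2273
Population now: 0–19=3159, 20–39=9857, 40–59=6650, 60–79=2273
Period 2:
Births: 9857 × 0.418 = 4120 ; 6650 × 0.097 = 645 — total 4765
Group 2: 3159 × 0.957 = 3023
Group 3: 9857 × 0.95 = 9364
Group 4: 6650 × 0.947 = 6298
Population now: 0–19=4765, 20–39=3023, 40–59=9364, 60–79=6298
Period 3:
Births: 3023 × 0.418 = 1264 ; 9364 × 0.097 = 908 — total 2172
Group 2: 4765 × 0.957 = 4560
Group 3: 3023 × 0.95 = 2872
Group 4: 9364 × 0.947 = 8868
Population now: 0–19=2172, 20–39=4560, 40–59=2872, 60–79=8868

2172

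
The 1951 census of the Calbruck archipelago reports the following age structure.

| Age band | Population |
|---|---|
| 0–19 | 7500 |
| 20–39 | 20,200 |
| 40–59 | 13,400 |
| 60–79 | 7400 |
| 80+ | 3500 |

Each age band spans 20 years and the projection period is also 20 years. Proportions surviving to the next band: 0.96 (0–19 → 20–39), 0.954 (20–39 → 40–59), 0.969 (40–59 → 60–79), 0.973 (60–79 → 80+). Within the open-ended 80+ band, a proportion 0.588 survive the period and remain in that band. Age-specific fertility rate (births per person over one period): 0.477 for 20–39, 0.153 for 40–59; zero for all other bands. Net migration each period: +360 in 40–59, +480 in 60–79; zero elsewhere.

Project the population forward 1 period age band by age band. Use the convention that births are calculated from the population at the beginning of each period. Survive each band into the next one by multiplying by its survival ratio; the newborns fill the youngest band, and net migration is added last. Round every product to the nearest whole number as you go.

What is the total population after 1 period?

Let group 1 be 0–19 through group 5 = 80+.
Period 1:
Births: 20200 × 0.477 = 9635, 13400 × 0.153 = 2050 ⇒ total 11685
Group 2: 7500 × 0.96 = 7200
Group 3: 20200 × 0.954 = 19271
Group 4: 13400 × 0.969 = 12985
Group 5: 7400 × 0.973 + 3500 × 0.588 = 7200 + 2058 = 9258
Net migration: Group 3 + 360 → 19631; Group 4 + 480 → 13465
End of period: [11685, 7200, 19631, 13465, 9258]
Total after period 1: 11685 + 7200 + 19631 + 13465 + 9258 = 61239

61239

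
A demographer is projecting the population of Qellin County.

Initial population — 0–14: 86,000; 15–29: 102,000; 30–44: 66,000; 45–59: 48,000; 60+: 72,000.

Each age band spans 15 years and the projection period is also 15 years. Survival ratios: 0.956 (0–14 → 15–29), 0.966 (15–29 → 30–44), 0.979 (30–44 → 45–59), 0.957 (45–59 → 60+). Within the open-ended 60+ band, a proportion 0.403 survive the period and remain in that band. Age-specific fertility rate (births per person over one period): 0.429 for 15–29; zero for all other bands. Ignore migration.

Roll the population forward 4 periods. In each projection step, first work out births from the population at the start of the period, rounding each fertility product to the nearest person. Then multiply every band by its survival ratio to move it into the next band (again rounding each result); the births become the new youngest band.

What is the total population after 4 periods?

— Period 1 —
Births: 102000 × 0.429 = 43758
15–29: 86000 × 0.956 = 82216
30–44: 102000 × 0.966 = 98532
45–59: 66000 × 0.979 = 64614
60+: 48000 × 0.957 + 72000 × 0.403 = 45936 + 29016 = 74952
→ [43758, 82216, 98532, 64614, 74952]
— Period 2 —
Births: 82216 × 0.429 = 35271
15–29: 43758 × 0.956 = 41833
30–44: 82216 × 0.966 = 79421
45–59: 98532 × 0.979 = 96463
60+: 64614 × 0.957 + 74952 × 0.403 = 61836 + 30206 = 92042
→ [35271, 41833, 79421, 96463, 92042]
— Period 3 —
Births: 41833 × 0.429 = 17946
15–29: 35271 × 0.956 = 33719
30–44: 41833 × 0.966 = 40411
45–59: 79421 × 0.979 = 77753
60+: 96463 × 0.957 + 92042 × 0.403 = 92315 + 37093 = 129408
→ [17946, 33719, 40411, 77753, 129408]
— Period 4 —
Births: 33719 × 0.429 = 14465
15–29: 17946 × 0.956 = 17156
30–44: 33719 × 0.966 = 32573
45–59: 40411 × 0.979 = 39562
60+: 77753 × 0.957 + 129408 × 0.403 = 74410 + 52151 = 126561
→ [14465, 17156, 32573, 39562, 126561]
Total after period 4: 14465 + 17156 + 32573 + 39562 + 126561 = 230317

230317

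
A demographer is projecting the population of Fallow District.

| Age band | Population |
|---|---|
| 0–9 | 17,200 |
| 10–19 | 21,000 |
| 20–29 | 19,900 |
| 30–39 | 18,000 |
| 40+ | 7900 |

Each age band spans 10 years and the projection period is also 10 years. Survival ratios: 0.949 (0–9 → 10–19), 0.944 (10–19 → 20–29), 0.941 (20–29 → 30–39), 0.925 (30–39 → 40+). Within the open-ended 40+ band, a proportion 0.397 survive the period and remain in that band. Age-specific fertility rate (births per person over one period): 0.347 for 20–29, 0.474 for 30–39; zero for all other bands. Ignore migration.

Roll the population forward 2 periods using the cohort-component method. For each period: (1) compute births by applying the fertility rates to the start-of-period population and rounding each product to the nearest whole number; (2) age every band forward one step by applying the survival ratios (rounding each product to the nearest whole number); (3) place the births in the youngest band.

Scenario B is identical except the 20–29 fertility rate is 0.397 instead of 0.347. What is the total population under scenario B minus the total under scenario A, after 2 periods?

1935

Call the groups 1 to 5, youngest first.
Period 1.
Births: 19900 × 0.347 = 6905  |  18000 × 0.474 = 8532 → total 15437
Group 2: 17200 × 0.949 = 16323
Group 3: 21000 × 0.944 = 19824
Group 4: 19900 × 0.941 = 18726
Group 5: 18000 × 0.925 + 7900 × 0.397 = 16650 + 3136 = 19786
→ [15437, 16323, 19824, 18726, 19786]
Period 2.
Births: 19824 × 0.347 = 6879  |  18726 × 0.474 = 8876 → total 15755
Group 2: 15437 × 0.949 = 14650
Group 3: 16323 × 0.944 = 15409
Group 4: 19824 × 0.941 = 18654
Group 5: 18726 × 0.925 + 19786 × 0.397 = 17322 + 7855 = 25177
→ [15755, 14650, 15409, 18654, 25177]
Scenario A total after 2 periods: 89645
Scenario B projection —
Period 1.
Births: 19900 × 0.397 = 7900  |  18000 × 0.474 = 8532 → total 16432
Group 2: 17200 × 0.949 = 16323
Group 3: 21000 × 0.944 = 19824
Group 4: 19900 × 0.941 = 18726
Group 5: 18000 × 0.925 + 7900 × 0.397 = 16650 + 3136 = 19786
→ [16432, 16323, 19824, 18726, 19786]
Period 2.
Births: 19824 × 0.397 = 7870  |  18726 × 0.474 = 8876 → total 16746
Group 2: 16432 × 0.949 = 15594
Group 3: 16323 × 0.944 = 15409
Group 4: 19824 × 0.941 = 18654
Group 5: 18726 × 0.925 + 19786 × 0.397 = 17322 + 7855 = 25177
→ [16746, 15594, 15409, 18654, 25177]
Scenario B total after 2 periods: 91580
Difference B − A = 91580 − 89645 = 1935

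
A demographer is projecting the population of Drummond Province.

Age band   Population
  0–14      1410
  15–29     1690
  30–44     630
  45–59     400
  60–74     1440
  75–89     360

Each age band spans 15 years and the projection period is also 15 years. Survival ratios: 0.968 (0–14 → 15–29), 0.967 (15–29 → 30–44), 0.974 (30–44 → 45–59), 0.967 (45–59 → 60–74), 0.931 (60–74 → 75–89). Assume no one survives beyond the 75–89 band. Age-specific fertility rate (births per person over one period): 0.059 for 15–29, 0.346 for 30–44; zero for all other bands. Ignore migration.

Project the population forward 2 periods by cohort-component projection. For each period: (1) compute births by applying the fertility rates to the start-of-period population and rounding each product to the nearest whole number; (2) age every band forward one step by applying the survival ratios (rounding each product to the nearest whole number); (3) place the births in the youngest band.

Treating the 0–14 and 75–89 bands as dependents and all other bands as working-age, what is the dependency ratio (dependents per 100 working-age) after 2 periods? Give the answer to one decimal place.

26.4

Numbering the groups 1..6 from youngest to oldest:
After projecting period 1:
Births: 1690 × 0.059 = 100  |  630 × 0.346 = 218 — total 318
Group 2: 1410 × 0.968 = 1365
Group 3: 1690 × 0.967 = 1634
Group 4: 630 × 0.974 = 614
Group 5: 400 × 0.967 = 387
Group 6: 1440 × 0.931 = 1341
Population now: 0–14=318, 15–29=1365, 30–44=1634, 45–59=614, 60–74=387, 75–89=1341
After projecting period 2:
Births: 1365 × 0.059 = 81  |  1634 × 0.346 = 565 — total 646
Group 2: 318 × 0.968 = 308
Group 3: 1365 × 0.967 = 1320
Group 4: 1634 × 0.974 = 1592
Group 5: 614 × 0.967 = 594
Group 6: 387 × 0.931 = 360
Population now: 0–14=646, 15–29=308, 30–44=1320, 45–59=1592, 60–74=594, 75–89=360
Dependents (band 0–14 + band 75–89) = 646 + 360 = 1006; working-age = 3814; ratio = 1006/3814 × 100 = 26.4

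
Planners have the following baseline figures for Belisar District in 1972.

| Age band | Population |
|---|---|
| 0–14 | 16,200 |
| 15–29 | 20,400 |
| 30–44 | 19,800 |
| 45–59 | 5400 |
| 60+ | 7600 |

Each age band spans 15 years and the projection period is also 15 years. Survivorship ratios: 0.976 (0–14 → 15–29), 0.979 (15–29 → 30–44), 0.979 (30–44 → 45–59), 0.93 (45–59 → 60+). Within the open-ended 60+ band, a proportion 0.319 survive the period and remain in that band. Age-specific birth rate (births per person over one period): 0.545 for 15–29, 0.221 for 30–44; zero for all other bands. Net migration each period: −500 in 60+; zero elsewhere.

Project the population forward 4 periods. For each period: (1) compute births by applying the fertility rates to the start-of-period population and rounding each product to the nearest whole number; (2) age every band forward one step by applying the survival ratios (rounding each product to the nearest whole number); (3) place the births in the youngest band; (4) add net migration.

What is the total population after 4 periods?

69772

After projecting period 1:
Births: 20400 × 0.545 = 11118  |  19800 × 0.221 = 4376 — total 15494
15–29: 16200 × 0.976 = 15811
30–44: 20400 × 0.979 = 19972
45–59: 19800 × 0.979 = 19384
60+: 5400 × 0.93 + 7600 × 0.319 = 5022 + 2424 = 7446
Net migration: 60+ − 500 → 6946
Giving 15494 / 15811 / 19972 / 19384 / 6946.
After projecting period 2:
Births: 15811 × 0.545 = 8617  |  19972 × 0.221 = 4414 — total 13031
15–29: 15494 × 0.976 = 15122
30–44: 15811 × 0.979 = 15479
45–59: 19972 × 0.979 = 19553
60+: 19384 × 0.93 + 6946 × 0.319 = 18027 + 2216 = 20243
Net migration: 60+ − 500 → 19743
Giving 13031 / 15122 / 15479 / 19553 / 19743.
After projecting period 3:
Births: 15122 × 0.545 = 8241  |  15479 × 0.221 = 3421 — total 11662
15–29: 13031 × 0.976 = 12718
30–44: 15122 × 0.979 = 14804
45–59: 15479 × 0.979 = 15154
60+: 19553 × 0.93 + 19743 × 0.319 = 18184 + 6298 = 24482
Net migration: 60+ − 500 → 23982
Giving 11662 / 12718 / 14804 / 15154 / 23982.
After projecting period 4:
Births: 12718 × 0.545 = 6931  |  14804 × 0.221 = 3272 — total 10203
15–29: 11662 × 0.976 = 11382
30–44: 12718 × 0.979 = 12451
45–59: 14804 × 0.979 = 14493
60+: 15154 × 0.93 + 23982 × 0.319 = 14093 + 7650 = 21743
Net migration: 60+ − 500 → 21243
Giving 10203 / 11382 / 12451 / 14493 / 21243.
Total after period 4: 10203 + 11382 + 12451 + 14493 + 21243 = 69772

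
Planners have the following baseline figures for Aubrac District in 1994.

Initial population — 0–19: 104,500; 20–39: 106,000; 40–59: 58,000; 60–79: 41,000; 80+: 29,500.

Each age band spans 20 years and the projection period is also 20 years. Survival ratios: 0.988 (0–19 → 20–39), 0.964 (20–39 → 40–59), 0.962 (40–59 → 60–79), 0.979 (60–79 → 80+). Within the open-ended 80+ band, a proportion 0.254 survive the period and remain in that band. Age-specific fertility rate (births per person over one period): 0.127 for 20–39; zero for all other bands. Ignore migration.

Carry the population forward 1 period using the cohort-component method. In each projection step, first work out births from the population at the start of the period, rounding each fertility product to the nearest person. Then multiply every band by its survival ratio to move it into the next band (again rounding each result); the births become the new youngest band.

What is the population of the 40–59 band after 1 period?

102184

Call the bands 1 to 5, youngest first.
[period 1]
Births: 106000 * 0.127 = 13462
Band 2: 104500 * 0.988 = 103246
Band 3: 106000 * 0.964 = 102184
Band 4: 58000 * 0.962 = 55796
Band 5: 41000 * 0.979 + 29500 * 0.254 = 40139 + 7493 = 47632
Giving 13462 / 103246 / 102184 / 55796 / 47632.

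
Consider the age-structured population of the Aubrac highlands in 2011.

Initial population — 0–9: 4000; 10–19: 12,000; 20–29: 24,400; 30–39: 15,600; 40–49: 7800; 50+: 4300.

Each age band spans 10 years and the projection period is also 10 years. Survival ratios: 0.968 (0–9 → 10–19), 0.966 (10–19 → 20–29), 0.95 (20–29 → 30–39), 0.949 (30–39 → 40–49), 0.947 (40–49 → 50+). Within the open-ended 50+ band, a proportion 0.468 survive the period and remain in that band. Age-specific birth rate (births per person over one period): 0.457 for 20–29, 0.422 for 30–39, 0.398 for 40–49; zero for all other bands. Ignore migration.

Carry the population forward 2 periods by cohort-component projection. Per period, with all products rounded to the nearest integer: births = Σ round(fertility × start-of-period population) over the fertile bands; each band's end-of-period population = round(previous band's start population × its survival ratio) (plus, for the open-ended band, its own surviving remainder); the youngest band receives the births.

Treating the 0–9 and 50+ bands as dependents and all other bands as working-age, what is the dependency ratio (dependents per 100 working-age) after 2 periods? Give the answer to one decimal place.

After projecting period 1:
Births: 24400 × 0.457 = 11151 ; 15600 × 0.422 = 6583 ; 7800 × 0.398 = 3104 ⇒ total 20838
10–19: 4000 × 0.968 = 3872
20–29: 12000 × 0.966 = 11592
30–39: 24400 × 0.95 = 23180
40–49: 15600 × 0.949 = 14804
50+: 7800 × 0.947 + 4300 × 0.468 = 7387 + 2012 = 9399
End of period: [20838, 3872, 11592, 23180, 14804, 9399]
After projecting period 2:
Births: 11592 × 0.457 = 5298 ; 23180 × 0.422 = 9782 ; 14804 × 0.398 = 5892 ⇒ total 20972
10–19: 20838 × 0.968 = 20171
20–29: 3872 × 0.966 = 3740
30–39: 11592 × 0.95 = 11012
40–49: 23180 × 0.949 = 21998
50+: 14804 × 0.947 + 9399 × 0.468 = 14019 + 4399 = 18418
End of period: [20972, 20171, 3740, 11012, 21998, 18418]
Dependents (band 0–9 + band 50+) = 20972 + 18418 = 39390; working-age = 56921; ratio = 39390/56921 × 100 = 69.2

69.2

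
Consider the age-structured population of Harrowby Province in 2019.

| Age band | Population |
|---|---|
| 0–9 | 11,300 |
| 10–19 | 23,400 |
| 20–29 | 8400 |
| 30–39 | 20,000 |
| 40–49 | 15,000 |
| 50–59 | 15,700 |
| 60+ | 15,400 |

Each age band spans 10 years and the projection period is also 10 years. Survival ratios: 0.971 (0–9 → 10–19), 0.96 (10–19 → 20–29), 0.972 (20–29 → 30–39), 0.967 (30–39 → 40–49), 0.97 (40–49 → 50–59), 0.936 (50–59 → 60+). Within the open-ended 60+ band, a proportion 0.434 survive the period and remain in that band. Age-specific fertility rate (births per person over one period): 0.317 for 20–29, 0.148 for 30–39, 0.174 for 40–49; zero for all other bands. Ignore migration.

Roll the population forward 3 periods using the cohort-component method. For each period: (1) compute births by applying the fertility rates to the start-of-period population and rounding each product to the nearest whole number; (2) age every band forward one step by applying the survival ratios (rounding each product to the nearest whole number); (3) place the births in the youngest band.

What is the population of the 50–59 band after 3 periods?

7659

Numbering the groups 1..7 from youngest to oldest:
After projecting period 1:
Births: 8400 × 0.317 = 2663, 20000 × 0.148 = 2960, 15000 × 0.174 = 2610 ⇒ total 8233
Group 2: 11300 × 0.971 = 10972
Group 3: 23400 × 0.96 = 22464
Group 4: 8400 × 0.972 = 8165
Group 5: 20000 × 0.967 = 19340
Group 6: 15000 × 0.97 = 14550
Group 7: 15700 × 0.936 + 15400 × 0.434 = 14695 + 6684 = 21379
Population now: 0–9=8233, 10–19=10972, 20–29=22464, 30–39=8165, 40–49=19340, 50–59=14550, 60+=21379
After projecting period 2:
Births: 22464 × 0.317 = 7121, 8165 × 0.148 = 1208, 19340 × 0.174 = 3365 ⇒ total 11694
Group 2: 8233 × 0.971 = 7994
Group 3: 10972 × 0.96 = 10533
Group 4: 22464 × 0.972 = 21835
Group 5: 8165 × 0.967 = 7896
Group 6: 19340 × 0.97 = 18760
Group 7: 14550 × 0.936 + 21379 × 0.434 = 13619 + 9278 = 22897
Population now: 0–9=11694, 10–19=7994, 20–29=10533, 30–39=21835, 40–49=7896, 50–59=18760, 60+=22897
After projecting period 3:
Births: 10533 × 0.317 = 3339, 21835 × 0.148 = 3232, 7896 × 0.174 = 1374 ⇒ total 7945
Group 2: 11694 × 0.971 = 11355
Group 3: 7994 × 0.96 = 7674
Group 4: 10533 × 0.972 = 10238
Group 5: 21835 × 0.967 = 21114
Group 6: 7896 × 0.97 = 7659
Group 7: 18760 × 0.936 + 22897 × 0.434 = 17559 + 9937 = 27496
Population now: 0–9=7945, 10–19=11355, 20–29=7674, 30–39=10238, 40–49=21114, 50–59=7659, 60+=27496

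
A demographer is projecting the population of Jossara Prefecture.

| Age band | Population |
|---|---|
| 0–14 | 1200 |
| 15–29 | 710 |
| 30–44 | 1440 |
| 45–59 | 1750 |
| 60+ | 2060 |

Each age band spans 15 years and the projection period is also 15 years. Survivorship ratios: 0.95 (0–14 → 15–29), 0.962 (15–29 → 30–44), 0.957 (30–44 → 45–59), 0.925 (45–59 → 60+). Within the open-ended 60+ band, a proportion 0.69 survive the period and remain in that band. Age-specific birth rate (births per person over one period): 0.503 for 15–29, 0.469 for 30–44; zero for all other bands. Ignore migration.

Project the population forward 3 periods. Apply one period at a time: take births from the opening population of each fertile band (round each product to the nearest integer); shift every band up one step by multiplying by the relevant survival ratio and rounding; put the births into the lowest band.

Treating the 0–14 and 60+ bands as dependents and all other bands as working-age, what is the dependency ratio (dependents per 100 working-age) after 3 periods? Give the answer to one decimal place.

— Period 1 —
Births: 710 × 0.503 = 357 ; 1440 × 0.469 = 675 — total 1032
15–29: 1200 × 0.95 = 1140
30–44: 710 × 0.962 = 683
45–59: 1440 × 0.957 = 1378
60+: 1750 × 0.925 + 2060 × 0.69 = 1619 + 1421 = 3040
End of period: [1032, 1140, 683, 1378, 3040]
— Period 2 —
Births: 1140 × 0.503 = 573 ; 683 × 0.469 = 320 — total 893
15–29: 1032 × 0.95 = 980
30–44: 1140 × 0.962 = 1097
45–59: 683 × 0.957 = 654
60+: 1378 × 0.925 + 3040 × 0.69 = 1275 + 2098 = 3373
End of period: [893, 980, 1097, 654, 3373]
— Period 3 —
Births: 980 × 0.503 = 493 ; 1097 × 0.469 = 514 — total 1007
15–29: 893 × 0.95 = 848
30–44: 980 × 0.962 = 943
45–59: 1097 × 0.957 = 1050
60+: 654 × 0.925 + 3373 × 0.69 = 605 + 2327 = 2932
End of period: [1007, 848, 943, 1050, 2932]
Dependents (band 0–14 + band 60+) = 1007 + 2932 = 3939; working-age = 2841; ratio = 3939/2841 × 100 = 138.6

138.6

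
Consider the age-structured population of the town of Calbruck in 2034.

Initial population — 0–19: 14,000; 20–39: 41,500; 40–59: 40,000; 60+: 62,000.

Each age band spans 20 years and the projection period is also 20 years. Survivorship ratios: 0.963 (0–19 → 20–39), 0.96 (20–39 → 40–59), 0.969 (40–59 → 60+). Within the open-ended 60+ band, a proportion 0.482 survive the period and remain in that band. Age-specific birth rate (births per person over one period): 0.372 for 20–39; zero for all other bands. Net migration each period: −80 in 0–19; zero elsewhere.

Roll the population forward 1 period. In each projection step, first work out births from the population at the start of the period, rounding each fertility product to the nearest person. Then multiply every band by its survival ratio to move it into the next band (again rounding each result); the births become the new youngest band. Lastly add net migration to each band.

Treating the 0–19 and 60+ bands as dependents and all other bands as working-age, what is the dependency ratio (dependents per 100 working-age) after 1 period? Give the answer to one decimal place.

After projecting period 1:
Births: 41500 × 0.372 = 15438
20–39: 14000 × 0.963 = 13482
40–59: 41500 × 0.96 = 39840
60+: 40000 × 0.969 + 62000 × 0.482 = 38760 + 29884 = 68644
Net migration: 0–19 − 80 → 15358
End of period: [15358, 13482, 39840, 68644]
Dependents (band 0–19 + band 60+) = 15358 + 68644 = 84002; working-age = 53322; ratio = 84002/53322 × 100 = 157.5

157.5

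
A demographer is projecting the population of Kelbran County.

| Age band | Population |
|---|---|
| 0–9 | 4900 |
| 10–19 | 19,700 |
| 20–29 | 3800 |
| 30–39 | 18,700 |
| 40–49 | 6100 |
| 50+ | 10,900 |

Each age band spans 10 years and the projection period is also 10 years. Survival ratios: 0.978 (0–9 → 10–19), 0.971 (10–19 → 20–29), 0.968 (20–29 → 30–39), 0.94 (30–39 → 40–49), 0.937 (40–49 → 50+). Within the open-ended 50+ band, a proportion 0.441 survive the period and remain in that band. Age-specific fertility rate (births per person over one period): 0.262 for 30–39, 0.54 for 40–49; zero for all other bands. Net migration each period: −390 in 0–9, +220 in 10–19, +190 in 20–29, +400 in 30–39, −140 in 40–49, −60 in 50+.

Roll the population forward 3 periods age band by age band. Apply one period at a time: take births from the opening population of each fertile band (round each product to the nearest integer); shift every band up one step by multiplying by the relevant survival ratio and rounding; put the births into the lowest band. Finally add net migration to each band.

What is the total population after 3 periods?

Call the groups 1 to 6, youngest first.
[period 1]
Births: 18700 × 0.262 = 4899  |  6100 × 0.54 = 3294 → 8193
Group 2: 4900 × 0.978 = 4792
Group 3: 19700 × 0.971 = 19129
Group 4: 3800 × 0.968 = 3678
Group 5: 18700 × 0.94 = 17578
Group 6: 6100 × 0.937 + 10900 × 0.441 = 5716 + 4807 = 10523
Net migration: Group 1 − 390 → 7803; Group 2 + 220 → 5012; Group 3 + 190 → 19319; Group 4 + 400 → 4078; Group 5 − 140 → 17438; Group 6 − 60 → 10463
Population now: 0–9=7803, 10–19=5012, 20–29=19319, 30–39=4078, 40–49=17438, 50+=10463
[period 2]
Births: 4078 × 0.262 = 1068  |  17438 × 0.54 = 9417 → 10485
Group 2: 7803 × 0.978 = 7631
Group 3: 5012 × 0.971 = 4867
Group 4: 19319 × 0.968 = 18701
Group 5: 4078 × 0.94 = 3833
Group 6: 17438 × 0.937 + 10463 × 0.441 = 16339 + 4614 = 20953
Net migration: Group 1 − 390 → 10095; Group 2 + 220 → 7851; Group 3 + 190 → 5057; Group 4 + 400 → 19101; Group 5 − 140 → 3693; Group 6 − 60 → 20893
Population now: 0–9=10095, 10–19=7851, 20–29=5057, 30–39=19101, 40–49=3693, 50+=20893
[period 3]
Births: 19101 × 0.262 = 5004  |  3693 × 0.54 = 1994 → 6998
Group 2: 10095 × 0.978 = 9873
Group 3: 7851 × 0.971 = 7623
Group 4: 5057 × 0.968 = 4895
Group 5: 19101 × 0.94 = 17955
Group 6: 3693 × 0.937 + 20893 × 0.441 = 3460 + 9214 = 12674
Net migration: Group 1 − 390 → 6608; Group 2 + 220 → 10093; Group 3 + 190 → 7813; Group 4 + 400 → 5295; Group 5 − 140 → 17815; Group 6 − 60 → 12614
Population now: 0–9=6608, 10–19=10093, 20–29=7813, 30–39=5295, 40–49=17815, 50+=12614
Total after period 3: 6608 + 10093 + 7813 + 5295 + 17815 + 12614 = 60238

60238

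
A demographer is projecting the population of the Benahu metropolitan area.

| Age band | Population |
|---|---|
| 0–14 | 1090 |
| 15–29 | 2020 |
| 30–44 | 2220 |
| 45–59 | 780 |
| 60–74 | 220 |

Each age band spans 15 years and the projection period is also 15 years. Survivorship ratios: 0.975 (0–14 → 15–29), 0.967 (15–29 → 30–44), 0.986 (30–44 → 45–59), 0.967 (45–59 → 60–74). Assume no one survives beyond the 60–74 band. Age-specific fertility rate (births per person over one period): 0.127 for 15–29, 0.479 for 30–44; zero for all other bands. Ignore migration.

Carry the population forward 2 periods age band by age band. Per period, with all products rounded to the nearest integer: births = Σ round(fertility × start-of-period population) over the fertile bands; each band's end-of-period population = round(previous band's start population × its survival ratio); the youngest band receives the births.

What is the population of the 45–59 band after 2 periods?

1926

— Period 1 —
Births: 2020 * 0.127 = 257 ; 2220 * 0.479 = 1063 — total 1320
15–29: 1090 * 0.975 = 1063
30–44: 2020 * 0.967 = 1953
45–59: 2220 * 0.986 = 2189
60–74: 780 * 0.967 = 754
→ [1320, 1063, 1953, 2189, 754]
— Period 2 —
Births: 1063 * 0.127 = 135 ; 1953 * 0.479 = 935 — total 1070
15–29: 1320 * 0.975 = 1287
30–44: 1063 * 0.967 = 1028
45–59: 1953 * 0.986 = 1926
60–74: 2189 * 0.967 = 2117
→ [1070, 1287, 1028, 1926, 2117]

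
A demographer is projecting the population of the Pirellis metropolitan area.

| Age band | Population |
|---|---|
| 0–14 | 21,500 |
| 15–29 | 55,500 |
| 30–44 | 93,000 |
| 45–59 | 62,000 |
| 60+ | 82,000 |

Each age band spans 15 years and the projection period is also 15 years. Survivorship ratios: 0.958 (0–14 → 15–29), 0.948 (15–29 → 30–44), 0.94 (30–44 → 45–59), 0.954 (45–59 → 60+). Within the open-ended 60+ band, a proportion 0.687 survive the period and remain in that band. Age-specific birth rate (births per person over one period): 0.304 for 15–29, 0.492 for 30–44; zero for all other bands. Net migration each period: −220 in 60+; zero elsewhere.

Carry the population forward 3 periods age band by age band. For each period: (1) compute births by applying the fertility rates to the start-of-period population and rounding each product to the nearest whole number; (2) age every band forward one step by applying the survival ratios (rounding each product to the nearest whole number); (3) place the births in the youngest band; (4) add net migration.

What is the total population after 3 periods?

292381

— Period 1 —
Births: 55500 × 0.304 = 16872, 93000 × 0.492 = 45756 — total 62628
15–29: 21500 × 0.958 = 20597
30–44: 55500 × 0.948 = 52614
45–59: 93000 × 0.94 = 87420
60+: 62000 × 0.954 + 82000 × 0.687 = 59148 + 56334 = 115482
Net migration: 60+ − 220 → 115262
Giving 62628 / 20597 / 52614 / 87420 / 115262.
— Period 2 —
Births: 20597 × 0.304 = 6261, 52614 × 0.492 = 25886 — total 32147
15–29: 62628 × 0.958 = 59998
30–44: 20597 × 0.948 = 19526
45–59: 52614 × 0.94 = 49457
60+: 87420 × 0.954 + 115262 × 0.687 = 83399 + 79185 = 162584
Net migration: 60+ − 220 → 162364
Giving 32147 / 59998 / 19526 / 49457 / 162364.
— Period 3 —
Births: 59998 × 0.304 = 18239, 19526 × 0.492 = 9607 — total 27846
15–29: 32147 × 0.958 = 30797
30–44: 59998 × 0.948 = 56878
45–59: 19526 × 0.94 = 18354
60+: 49457 × 0.954 + 162364 × 0.687 = 47182 + 111544 = 158726
Net migration: 60+ − 220 → 158506
Giving 27846 / 30797 / 56878 / 18354 / 158506.
Total after period 3: 27846 + 30797 + 56878 + 18354 + 158506 = 292381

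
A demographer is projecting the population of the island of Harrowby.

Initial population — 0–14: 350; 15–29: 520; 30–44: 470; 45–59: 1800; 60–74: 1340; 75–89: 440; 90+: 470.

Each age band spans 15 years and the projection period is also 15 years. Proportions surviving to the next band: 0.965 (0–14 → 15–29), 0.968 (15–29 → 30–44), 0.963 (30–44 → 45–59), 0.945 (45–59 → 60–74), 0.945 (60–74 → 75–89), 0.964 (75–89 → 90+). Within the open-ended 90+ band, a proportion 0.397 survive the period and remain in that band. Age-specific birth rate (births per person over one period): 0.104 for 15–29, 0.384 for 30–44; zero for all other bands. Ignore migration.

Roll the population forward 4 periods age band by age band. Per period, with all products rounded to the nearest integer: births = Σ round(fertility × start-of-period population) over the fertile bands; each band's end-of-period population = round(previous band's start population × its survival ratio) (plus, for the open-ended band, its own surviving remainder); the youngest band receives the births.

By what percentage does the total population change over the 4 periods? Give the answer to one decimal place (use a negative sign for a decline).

Period 1:
Births: 520 * 0.104 = 54 ; 470 * 0.384 = 180 → total 234
15–29: 350 * 0.965 = 338
30–44: 520 * 0.968 = 503
45–59: 470 * 0.963 = 453
60–74: 1800 * 0.945 = 1701
75–89: 1340 * 0.945 = 1266
90+: 440 * 0.964 + 470 * 0.397 = 424 + 187 = 611
Giving 234 / 338 / 503 / 453 / 1701 / 1266 / 611.
Period 2:
Births: 338 * 0.104 = 35 ; 503 * 0.384 = 193 → total 228
15–29: 234 * 0.965 = 226
30–44: 338 * 0.968 = 327
45–59: 503 * 0.963 = 484
60–74: 453 * 0.945 = 428
75–89: 1701 * 0.945 = 1607
90+: 1266 * 0.964 + 611 * 0.397 = 1220 + 243 = 1463
Giving 228 / 226 / 327 / 484 / 428 / 1607 / 1463.
Period 3:
Births: 226 * 0.104 = 24 ; 327 * 0.384 = 126 → total 150
15–29: 228 * 0.965 = 220
30–44: 226 * 0.968 = 219
45–59: 327 * 0.963 = 315
60–74: 484 * 0.945 = 457
75–89: 428 * 0.945 = 404
90+: 1607 * 0.964 + 1463 * 0.397 = 1549 + 581 = 2130
Giving 150 / 220 / 219 / 315 / 457 / 404 / 2130.
Period 4:
Births: 220 * 0.104 = 23 ; 219 * 0.384 = 84 → total 107
15–29: 150 * 0.965 = 145
30–44: 220 * 0.968 = 213
45–59: 219 * 0.963 = 211
60–74: 315 * 0.945 = 298
75–89: 457 * 0.945 = 432
90+: 404 * 0.964 + 2130 * 0.397 = 389 + 846 = 1235
Giving 107 / 145 / 213 / 211 / 298 / 432 / 1235.
Total: 5390 → 2641; change = -2749; percentage change = -51.0%

-51.0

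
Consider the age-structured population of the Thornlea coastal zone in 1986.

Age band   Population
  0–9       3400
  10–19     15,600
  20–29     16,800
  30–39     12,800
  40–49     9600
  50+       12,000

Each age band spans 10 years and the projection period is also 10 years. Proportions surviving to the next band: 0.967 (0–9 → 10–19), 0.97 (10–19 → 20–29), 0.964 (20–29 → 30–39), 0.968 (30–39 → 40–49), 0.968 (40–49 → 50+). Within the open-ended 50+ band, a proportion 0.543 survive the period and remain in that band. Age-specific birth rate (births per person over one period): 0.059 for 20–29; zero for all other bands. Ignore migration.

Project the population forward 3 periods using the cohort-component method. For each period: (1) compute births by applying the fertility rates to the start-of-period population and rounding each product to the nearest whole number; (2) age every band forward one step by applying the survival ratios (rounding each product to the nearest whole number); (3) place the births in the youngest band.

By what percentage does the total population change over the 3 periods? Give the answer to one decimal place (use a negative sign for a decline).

— Period 1 —
Births: 16800 * 0.059 = 991
10–19: 3400 * 0.967 = 3288
20–29: 15600 * 0.97 = 15132
30–39: 16800 * 0.964 = 16195
40–49: 12800 * 0.968 = 12390
50+: 9600 * 0.968 + 12000 * 0.543 = 9293 + 6516 = 15809
→ [991, 3288, 15132, 16195, 12390, 15809]
— Period 2 —
Births: 15132 * 0.059 = 893
10–19: 991 * 0.967 = 958
20–29: 3288 * 0.97 = 3189
30–39: 15132 * 0.964 = 14587
40–49: 16195 * 0.968 = 15677
50+: 12390 * 0.968 + 15809 * 0.543 = 11994 + 8584 = 20578
→ [893, 958, 3189, 14587, 15677, 20578]
— Period 3 —
Births: 3189 * 0.059 = 188
10–19: 893 * 0.967 = 864
20–29: 958 * 0.97 = 929
30–39: 3189 * 0.964 = 3074
40–49: 14587 * 0.968 = 14120
50+: 15677 * 0.968 + 20578 * 0.543 = 15175 + 11174 = 26349
→ [188, 864, 929, 3074, 14120, 26349]
Total: 70200 → 45524; change = -24676; percentage change = -35.2%

-35.2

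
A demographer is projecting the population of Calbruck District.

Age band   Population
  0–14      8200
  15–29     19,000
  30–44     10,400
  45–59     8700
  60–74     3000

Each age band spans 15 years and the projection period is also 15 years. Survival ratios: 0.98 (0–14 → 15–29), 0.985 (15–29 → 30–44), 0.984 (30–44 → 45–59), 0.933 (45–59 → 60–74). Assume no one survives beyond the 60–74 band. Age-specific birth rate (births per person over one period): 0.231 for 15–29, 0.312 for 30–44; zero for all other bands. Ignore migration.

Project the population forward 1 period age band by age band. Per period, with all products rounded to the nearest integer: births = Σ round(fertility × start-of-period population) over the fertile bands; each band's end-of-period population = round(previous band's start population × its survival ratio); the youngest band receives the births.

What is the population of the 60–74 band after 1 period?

Numbering the bands 1..5 from youngest to oldest:
— Period 1 —
Births: 19000 × 0.231 = 4389 ; 10400 × 0.312 = 3245 → total 7634
Band 2: 8200 × 0.98 = 8036
Band 3: 19000 × 0.985 = 18715
Band 4: 10400 × 0.984 = 10234
Band 5: 8700 × 0.933 = 8117
Population now: 0–14=7634, 15–29=8036, 30–44=18715, 45–59=10234, 60–74=8117

8117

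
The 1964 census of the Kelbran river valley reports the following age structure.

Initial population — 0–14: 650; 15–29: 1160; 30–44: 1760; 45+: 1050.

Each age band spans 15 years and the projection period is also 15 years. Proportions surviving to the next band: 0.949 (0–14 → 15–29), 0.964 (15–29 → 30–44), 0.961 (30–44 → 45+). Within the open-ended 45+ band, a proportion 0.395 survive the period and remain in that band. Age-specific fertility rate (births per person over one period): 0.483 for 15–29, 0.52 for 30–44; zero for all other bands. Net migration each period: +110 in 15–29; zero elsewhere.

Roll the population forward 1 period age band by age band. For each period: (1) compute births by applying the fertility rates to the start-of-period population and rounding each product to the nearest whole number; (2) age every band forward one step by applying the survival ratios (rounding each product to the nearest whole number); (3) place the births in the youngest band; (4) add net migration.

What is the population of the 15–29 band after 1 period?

Period 1:
Births: 1160 × 0.483 = 560, 1760 × 0.52 = 915 ⇒ total 1475
15–29: 650 × 0.949 = 617
30–44: 1160 × 0.964 = 1118
45+: 1760 × 0.961 + 1050 × 0.395 = 1691 + 415 = 2106
Net migration: 15–29 + 110 → 727
Giving 1475 / 727 / 1118 / 2106.

727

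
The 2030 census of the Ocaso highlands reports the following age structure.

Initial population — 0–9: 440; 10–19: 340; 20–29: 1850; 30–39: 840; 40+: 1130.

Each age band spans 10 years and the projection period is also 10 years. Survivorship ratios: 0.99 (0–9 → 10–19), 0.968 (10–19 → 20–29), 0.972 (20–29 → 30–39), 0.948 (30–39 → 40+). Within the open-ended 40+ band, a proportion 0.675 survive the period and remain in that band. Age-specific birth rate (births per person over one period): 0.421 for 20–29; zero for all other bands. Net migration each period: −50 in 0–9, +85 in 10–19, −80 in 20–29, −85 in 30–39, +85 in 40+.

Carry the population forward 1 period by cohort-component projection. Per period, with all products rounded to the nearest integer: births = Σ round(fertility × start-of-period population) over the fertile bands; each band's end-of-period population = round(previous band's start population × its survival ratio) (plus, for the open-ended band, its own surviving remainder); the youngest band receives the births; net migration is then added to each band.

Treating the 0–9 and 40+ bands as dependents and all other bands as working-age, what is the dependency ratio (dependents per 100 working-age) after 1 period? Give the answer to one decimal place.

After projecting period 1:
Births: 1850 × 0.421 = 779
10–19: 440 × 0.99 = 436
20–29: 340 × 0.968 = 329
30–39: 1850 × 0.972 = 1798
40+: 840 × 0.948 + 1130 × 0.675 = 796 + 763 = 1559
Net migration: 0–9 − 50 → 729; 10–19 + 85 → 521; 20–29 − 80 → 249; 30–39 − 85 → 1713; 40+ + 85 → 1644
End of period: [729, 521, 249, 1713, 1644]
Dependents (band 0–9 + band 40+) = 729 + 1644 = 2373; working-age = 2483; ratio = 2373/2483 × 100 = 95.6

95.6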